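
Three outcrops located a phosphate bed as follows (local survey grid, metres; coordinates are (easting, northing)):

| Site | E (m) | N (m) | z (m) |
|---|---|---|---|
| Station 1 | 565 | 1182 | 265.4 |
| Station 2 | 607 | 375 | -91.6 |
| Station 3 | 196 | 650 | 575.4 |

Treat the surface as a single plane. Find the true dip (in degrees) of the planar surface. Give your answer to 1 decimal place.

Two edge vectors: Station 1→Station 2 = (42, -807, -357), Station 1→Station 3 = (-369, -532, 310).
Normal n = (Station 1→Station 2) × (Station 1→Station 3) = (-440094, 118713, -320127).
So ∂z/∂E = −n_x/n_z = −1.37475 and ∂z/∂N = −n_y/n_z = 0.37083.
Gradient magnitude |∇z| = √(a² + b²) = √(1.88993 + 0.13752) = 1.42388.
True dip = arctan(1.42388) = 54.9°, dipping toward ESE (azimuth ≈ 105°).

54.9°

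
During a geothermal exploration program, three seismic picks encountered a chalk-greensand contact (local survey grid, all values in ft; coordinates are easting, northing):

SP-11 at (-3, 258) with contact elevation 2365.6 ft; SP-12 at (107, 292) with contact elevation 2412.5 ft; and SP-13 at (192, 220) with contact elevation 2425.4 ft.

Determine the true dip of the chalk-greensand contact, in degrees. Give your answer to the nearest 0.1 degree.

23.0°

Two edge vectors: SP-11→SP-12 = (110, 34, 46.9), SP-11→SP-13 = (195, -38, 59.8).
Normal n = (SP-11→SP-12) × (SP-11→SP-13) = (3815.4, 2567.5, -10810).
So ∂z/∂easting = −n_x/n_z = 0.35295 and ∂z/∂northing = −n_y/n_z = 0.23751.
Gradient magnitude |∇z| = √(a² + b²) = √(0.12457 + 0.05641) = 0.42542.
True dip = arctan(0.42542) = 23.0°, dipping toward SW (azimuth ≈ 236°).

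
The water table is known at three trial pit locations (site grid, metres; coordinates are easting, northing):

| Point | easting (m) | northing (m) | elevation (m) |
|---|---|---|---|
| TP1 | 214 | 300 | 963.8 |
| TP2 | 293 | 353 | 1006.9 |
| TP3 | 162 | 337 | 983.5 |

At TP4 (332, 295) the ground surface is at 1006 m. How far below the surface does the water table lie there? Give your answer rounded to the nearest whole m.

34 m

Let the plane be z = a·easting + b·northing + c.
TP2−TP1: 79a + 53b = 43.1;  TP3−TP1: −52a + 37b = 19.7.
Solving gives a = 0.09695, b = 0.66869.
Then c = 963.8 − a·214 − b·300 = 742.44.
At (332, 295): z_contact = 32.2 + 197.3 + 742.44 = 971.9 m.
Depth below ground = 1006 − 971.9 = 34 m.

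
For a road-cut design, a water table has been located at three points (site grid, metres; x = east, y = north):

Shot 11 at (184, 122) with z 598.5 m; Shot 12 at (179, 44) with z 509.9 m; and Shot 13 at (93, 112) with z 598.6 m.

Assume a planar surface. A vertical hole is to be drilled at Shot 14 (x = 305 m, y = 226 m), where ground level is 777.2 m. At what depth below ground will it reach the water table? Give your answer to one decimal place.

75.1 m

Let the plane be z = a·x + b·y + c.
Shot 12−Shot 11: −5a − 78b = −88.6;  Shot 13−Shot 11: −91a − 10b = 0.1.
Solving gives a = −0.12682, b = 1.14403.
Then c = 598.5 − a·184 − b·122 = 482.26.
At (305, 226): z_contact = −38.68 + 258.55 + 482.26 = 702.13 m.
Depth below ground = 777.2 − 702.13 = 75.1 m.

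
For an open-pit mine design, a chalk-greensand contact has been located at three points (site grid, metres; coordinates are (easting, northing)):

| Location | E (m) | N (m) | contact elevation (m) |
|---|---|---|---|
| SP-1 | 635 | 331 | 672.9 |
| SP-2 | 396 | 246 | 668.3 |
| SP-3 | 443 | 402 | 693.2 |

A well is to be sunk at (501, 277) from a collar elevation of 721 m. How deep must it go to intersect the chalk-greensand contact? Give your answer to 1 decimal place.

Let the plane be z = a·E + b·N + c.
SP-2−SP-1: −239a − 85b = −4.6;  SP-3−SP-1: −192a + 71b = 20.3.
Solving gives a = −0.04202, b = 0.17228.
Then c = 672.9 − a·635 − b·331 = 642.56.
At (501, 277): z_contact = −21.05 + 47.72 + 642.56 = 669.23 m.
Depth below ground = 721 − 669.23 = 51.8 m.

51.8 m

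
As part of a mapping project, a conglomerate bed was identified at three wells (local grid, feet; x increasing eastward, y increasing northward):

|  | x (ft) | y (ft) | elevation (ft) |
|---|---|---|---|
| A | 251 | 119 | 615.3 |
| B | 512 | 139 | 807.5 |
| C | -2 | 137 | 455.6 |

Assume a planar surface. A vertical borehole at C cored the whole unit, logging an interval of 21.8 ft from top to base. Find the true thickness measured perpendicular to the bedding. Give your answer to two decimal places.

Two edge vectors: A→B = (261, 20, 192.2), A→C = (-253, 18, -159.7).
Normal n = (A→B) × (A→C) = (-6653.6, -6944.9, 9758).
So ∂z/∂x = −n_x/n_z = 0.68186 and ∂z/∂y = −n_y/n_z = 0.71171.
|∇z| = √(a²+b²) = 0.98563, so dip δ = arctan(0.98563) = 44.59°.
True thickness = vertical thickness × cos δ = 21.8 × cos 44.59° = 15.53 ft.

15.53 ft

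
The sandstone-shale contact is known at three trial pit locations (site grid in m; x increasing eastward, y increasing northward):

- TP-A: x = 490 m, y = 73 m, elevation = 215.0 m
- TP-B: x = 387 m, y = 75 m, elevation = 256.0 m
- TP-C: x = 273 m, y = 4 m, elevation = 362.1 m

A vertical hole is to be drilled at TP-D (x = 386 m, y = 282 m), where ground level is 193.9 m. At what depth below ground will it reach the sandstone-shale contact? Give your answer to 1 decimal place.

109.2 m

Let the plane be z = a·x + b·y + c.
TP-B−TP-A: −103a + 2b = 41;  TP-C−TP-A: −217a − 69b = 147.1.
Solving gives a = −0.41416, b = −0.82937.
Then c = 215 − a·490 − b·73 = 478.48.
At (386, 282): z_contact = −159.87 − 233.88 + 478.48 = 84.73 m.
Depth below ground = 193.9 − 84.73 = 109.2 m.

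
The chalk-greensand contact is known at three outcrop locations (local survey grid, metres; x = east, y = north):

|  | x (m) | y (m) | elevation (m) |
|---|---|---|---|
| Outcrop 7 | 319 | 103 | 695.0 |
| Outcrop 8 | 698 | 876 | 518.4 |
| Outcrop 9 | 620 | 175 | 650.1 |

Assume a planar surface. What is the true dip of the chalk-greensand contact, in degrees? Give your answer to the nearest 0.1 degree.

11.6°

Let the plane be z = a·x + b·y + c.
Outcrop 8−Outcrop 7: 379a + 773b = −176.6;  Outcrop 9−Outcrop 7: 301a + 72b = −44.9.
Solving gives a = −0.10708, b = −0.17596.
Gradient magnitude |∇z| = √(a² + b²) = √(0.01147 + 0.03096) = 0.20598.
True dip = arctan(0.20598) = 11.6°, dipping toward NNE (azimuth ≈ 031°).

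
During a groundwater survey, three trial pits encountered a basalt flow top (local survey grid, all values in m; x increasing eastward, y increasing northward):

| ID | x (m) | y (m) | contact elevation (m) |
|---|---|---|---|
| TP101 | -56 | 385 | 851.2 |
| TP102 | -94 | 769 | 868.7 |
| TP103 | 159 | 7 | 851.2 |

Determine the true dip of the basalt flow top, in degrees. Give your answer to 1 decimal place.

6.4°

Let the plane be z = a·x + b·y + c.
TP102−TP101: −38a + 384b = 17.5;  TP103−TP101: 215a − 378b = 0.
Solving gives a = 0.09700, b = 0.05517.
Gradient magnitude |∇z| = √(a² + b²) = √(0.00941 + 0.00304) = 0.11159.
True dip = arctan(0.11159) = 6.4°, dipping toward WSW (azimuth ≈ 240°).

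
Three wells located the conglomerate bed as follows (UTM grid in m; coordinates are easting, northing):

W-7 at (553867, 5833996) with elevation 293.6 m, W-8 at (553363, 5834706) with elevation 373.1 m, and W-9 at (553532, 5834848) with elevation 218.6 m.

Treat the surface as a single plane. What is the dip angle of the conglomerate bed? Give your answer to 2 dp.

35.59°

Two edge vectors: W-7→W-8 = (-504, 710, 79.5), W-7→W-9 = (-335, 852, -75).
Normal n = (W-7→W-8) × (W-7→W-9) = (-120984, -64432.5, -191558).
So ∂z/∂easting = −n_x/n_z = −0.63158 and ∂z/∂northing = −n_y/n_z = −0.33636.
Gradient magnitude |∇z| = √(a² + b²) = √(0.39889 + 0.11314) = 0.71556.
True dip = arctan(0.71556) = 35.59°, dipping toward ENE (azimuth ≈ 062°).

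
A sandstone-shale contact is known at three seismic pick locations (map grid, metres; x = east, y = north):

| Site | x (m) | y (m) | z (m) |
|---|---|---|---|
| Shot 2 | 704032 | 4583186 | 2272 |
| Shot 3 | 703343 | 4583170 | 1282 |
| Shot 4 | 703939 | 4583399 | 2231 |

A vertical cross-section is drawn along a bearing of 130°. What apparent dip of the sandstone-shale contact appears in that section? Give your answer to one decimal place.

39.2°

Let the plane be z = a·x + b·y + c.
Shot 3−Shot 2: −689a − 16b = −990;  Shot 4−Shot 2: −93a + 213b = −41.
Solving gives a = 1.42687, b = 0.43051.
Unit vector along 130° is (sin 130°, cos 130°) = (0.7660, -0.6428).
Slope in that direction = a·(0.7660) + b·(-0.6428) = 0.81632.
Apparent dip = arctan|0.81632| = 39.2° (true dip is 56.1°, so apparent ≤ true as expected).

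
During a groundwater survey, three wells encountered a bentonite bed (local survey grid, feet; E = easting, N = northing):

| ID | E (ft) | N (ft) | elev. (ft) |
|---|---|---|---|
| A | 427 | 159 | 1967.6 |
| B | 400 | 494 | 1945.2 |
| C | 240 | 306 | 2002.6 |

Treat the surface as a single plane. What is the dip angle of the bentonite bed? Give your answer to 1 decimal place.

Two edge vectors: A→B = (-27, 335, -22.4), A→C = (-187, 147, 35).
Normal n = (A→B) × (A→C) = (15017.8, 5133.8, 58676).
So ∂z/∂E = −n_x/n_z = −0.25594 and ∂z/∂N = −n_y/n_z = −0.08749.
Gradient magnitude |∇z| = √(a² + b²) = √(0.06551 + 0.00766) = 0.27049.
True dip = arctan(0.27049) = 15.1°, dipping toward ENE (azimuth ≈ 071°).

15.1°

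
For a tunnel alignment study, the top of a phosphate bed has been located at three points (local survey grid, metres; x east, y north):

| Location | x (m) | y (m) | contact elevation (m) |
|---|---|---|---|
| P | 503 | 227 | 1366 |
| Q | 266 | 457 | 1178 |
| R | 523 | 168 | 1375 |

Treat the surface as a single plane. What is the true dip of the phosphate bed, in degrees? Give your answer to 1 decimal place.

Two edge vectors: P→Q = (-237, 230, -188), P→R = (20, -59, 9).
Normal n = (P→Q) × (P→R) = (-9022, -1627, 9383).
So ∂z/∂x = −n_x/n_z = 0.96153 and ∂z/∂y = −n_y/n_z = 0.17340.
Gradient magnitude |∇z| = √(a² + b²) = √(0.92453 + 0.03007) = 0.97704.
True dip = arctan(0.97704) = 44.3°, dipping toward W (azimuth ≈ 260°).

44.3°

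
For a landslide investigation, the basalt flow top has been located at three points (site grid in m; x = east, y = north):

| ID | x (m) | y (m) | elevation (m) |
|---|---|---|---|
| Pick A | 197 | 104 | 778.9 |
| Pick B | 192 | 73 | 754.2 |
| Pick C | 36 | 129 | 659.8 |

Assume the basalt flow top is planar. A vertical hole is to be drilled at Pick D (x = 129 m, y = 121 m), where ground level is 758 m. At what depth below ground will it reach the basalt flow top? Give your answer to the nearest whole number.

25 m

Let the plane be z = a·x + b·y + c.
Pick B−Pick A: −5a − 31b = −24.7;  Pick C−Pick A: −161a + 25b = −119.1.
Solving gives a = 0.84238, b = 0.66091.
Then c = 778.9 − a·197 − b·104 = 544.22.
At (129, 121): z_contact = 108.7 + 80.0 + 544.22 = 732.9 m.
Depth below ground = 758 − 732.9 = 25 m.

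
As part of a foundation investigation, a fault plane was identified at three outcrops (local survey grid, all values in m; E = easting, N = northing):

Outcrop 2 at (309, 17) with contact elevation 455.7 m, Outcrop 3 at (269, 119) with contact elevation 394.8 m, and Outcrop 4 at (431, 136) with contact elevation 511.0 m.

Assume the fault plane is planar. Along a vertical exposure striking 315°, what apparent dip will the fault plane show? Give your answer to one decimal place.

Let the plane be z = a·E + b·N + c.
Outcrop 3−Outcrop 2: −40a + 102b = −60.9;  Outcrop 4−Outcrop 2: 122a + 119b = 55.3.
Solving gives a = 0.74911, b = −0.30329.
Unit vector along 315° is (sin 315°, cos 315°) = (-0.7071, 0.7071).
Slope in that direction = a·(-0.7071) + b·(0.7071) = −0.74416.
Apparent dip = arctan|0.74416| = 36.7° (true dip is 38.9°, so apparent ≤ true as expected).

36.7°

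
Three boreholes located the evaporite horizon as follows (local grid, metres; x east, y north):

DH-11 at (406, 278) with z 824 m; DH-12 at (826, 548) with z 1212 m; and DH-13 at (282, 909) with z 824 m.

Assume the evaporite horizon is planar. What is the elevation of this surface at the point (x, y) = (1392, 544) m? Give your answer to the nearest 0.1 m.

1675.6 m

Two edge vectors: DH-11→DH-12 = (420, 270, 388), DH-11→DH-13 = (-124, 631, 0).
Normal n = (DH-11→DH-12) × (DH-11→DH-13) = (-244828, -48112, 298500).
So ∂z/∂x = −n_x/n_z = 0.820194 and ∂z/∂y = −n_y/n_z = 0.161179.
Intercept c from DH-11: 824 − 333.00 − 44.81 = 446.19.
At (1392, 544): z = 1141.7 + 87.7 + 446.19 = 1675.6 m.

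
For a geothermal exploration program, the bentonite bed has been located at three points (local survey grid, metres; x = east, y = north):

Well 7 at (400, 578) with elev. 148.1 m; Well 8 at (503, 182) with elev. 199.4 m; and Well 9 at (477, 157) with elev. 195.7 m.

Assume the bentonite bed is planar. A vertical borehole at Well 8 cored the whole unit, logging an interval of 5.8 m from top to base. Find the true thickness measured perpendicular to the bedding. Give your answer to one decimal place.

5.7 m

Let the plane be z = a·x + b·y + c.
Well 8−Well 7: 103a − 396b = 51.3;  Well 9−Well 7: 77a − 421b = 47.6.
Solving gives a = 0.21348, b = −0.07402.
|∇z| = √(a²+b²) = 0.22595, so dip δ = arctan(0.22595) = 12.73°.
True thickness = vertical thickness × cos δ = 5.8 × cos 12.73° = 5.7 m.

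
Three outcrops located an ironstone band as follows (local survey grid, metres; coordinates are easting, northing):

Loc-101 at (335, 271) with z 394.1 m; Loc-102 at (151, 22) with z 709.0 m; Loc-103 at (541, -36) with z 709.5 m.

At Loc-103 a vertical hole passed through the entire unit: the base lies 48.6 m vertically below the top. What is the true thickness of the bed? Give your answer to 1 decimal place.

Two edge vectors: Loc-101→Loc-102 = (-184, -249, 314.9), Loc-101→Loc-103 = (206, -307, 315.4).
Normal n = (Loc-101→Loc-102) × (Loc-101→Loc-103) = (18139.7, 122903, 107782).
So ∂z/∂easting = −n_x/n_z = −0.16830 and ∂z/∂northing = −n_y/n_z = −1.14029.
|∇z| = √(a²+b²) = 1.15265, so dip δ = arctan(1.15265) = 49.06°.
True thickness = vertical thickness × cos δ = 48.6 × cos 49.06° = 31.8 m.

31.8 m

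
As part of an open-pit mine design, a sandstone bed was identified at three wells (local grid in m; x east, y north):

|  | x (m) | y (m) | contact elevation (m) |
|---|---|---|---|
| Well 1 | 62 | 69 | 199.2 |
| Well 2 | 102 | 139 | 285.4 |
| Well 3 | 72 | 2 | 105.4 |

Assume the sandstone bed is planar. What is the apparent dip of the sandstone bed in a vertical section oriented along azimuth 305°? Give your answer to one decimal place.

44.3°

Let the plane be z = a·x + b·y + c.
Well 2−Well 1: 40a + 70b = 86.2;  Well 3−Well 1: 10a − 67b = −93.8.
Solving gives a = −0.23391, b = 1.36509.
Unit vector along 305° is (sin 305°, cos 305°) = (-0.8192, 0.5736).
Slope in that direction = a·(-0.8192) + b·(0.5736) = 0.97459.
Apparent dip = arctan|0.97459| = 44.3° (true dip is 54.2°, so apparent ≤ true as expected).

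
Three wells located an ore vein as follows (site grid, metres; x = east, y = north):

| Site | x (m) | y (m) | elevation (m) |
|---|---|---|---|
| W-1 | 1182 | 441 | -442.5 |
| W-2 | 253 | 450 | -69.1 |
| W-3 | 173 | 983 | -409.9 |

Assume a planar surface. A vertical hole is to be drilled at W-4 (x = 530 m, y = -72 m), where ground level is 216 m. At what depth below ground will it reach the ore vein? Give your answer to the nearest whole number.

Two edge vectors: W-1→W-2 = (-929, 9, 373.4), W-1→W-3 = (-1009, 542, 32.6).
Normal n = (W-1→W-2) × (W-1→W-3) = (-202089.4, -346475.2, -494437).
So ∂z/∂x = −n_x/n_z = −0.40873 and ∂z/∂y = −n_y/n_z = −0.70075.
Intercept c from W-1: -442.5 + 483.11 + 309.03 = 349.64.
At (530, -72): z_contact = −216.6 + 50.5 + 349.64 = 183.5 m.
Depth below ground = 216 − 183.5 = 33 m.

33 m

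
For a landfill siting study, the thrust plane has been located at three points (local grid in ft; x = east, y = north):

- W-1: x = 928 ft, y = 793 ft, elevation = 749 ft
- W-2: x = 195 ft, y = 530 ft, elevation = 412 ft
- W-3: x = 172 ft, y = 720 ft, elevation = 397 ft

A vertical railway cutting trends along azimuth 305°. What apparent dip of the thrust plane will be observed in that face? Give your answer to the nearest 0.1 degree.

21.6°

Let the plane be z = a·x + b·y + c.
W-2−W-1: −733a − 263b = −337;  W-3−W-1: −756a − 73b = −352.
Solving gives a = 0.46776, b = −0.02232.
Unit vector along 305° is (sin 305°, cos 305°) = (-0.8192, 0.5736).
Slope in that direction = a·(-0.8192) + b·(0.5736) = −0.39597.
Apparent dip = arctan|0.39597| = 21.6° (true dip is 25.1°, so apparent ≤ true as expected).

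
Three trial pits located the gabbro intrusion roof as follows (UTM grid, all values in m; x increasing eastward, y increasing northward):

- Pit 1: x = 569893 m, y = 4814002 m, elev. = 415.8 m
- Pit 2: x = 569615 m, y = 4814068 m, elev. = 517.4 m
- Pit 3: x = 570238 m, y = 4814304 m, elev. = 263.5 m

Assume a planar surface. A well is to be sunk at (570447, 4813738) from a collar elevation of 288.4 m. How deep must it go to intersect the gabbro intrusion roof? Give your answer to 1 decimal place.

66.0 m

Let the plane be z = a·x + b·y + c.
Pit 2−Pit 1: −278a + 66b = 101.6;  Pit 3−Pit 1: 345a + 302b = −152.3.
Solving gives a = −0.381678316, b = −0.068281393.
Then c = 415.8 − a·569893 − b·4814002 = 546638.37.
At (570447, 4813738): z_contact = −217727.25 − 328688.74 + 546638.37 = 222.38 m.
Depth below ground = 288.4 − 222.38 = 66.0 m.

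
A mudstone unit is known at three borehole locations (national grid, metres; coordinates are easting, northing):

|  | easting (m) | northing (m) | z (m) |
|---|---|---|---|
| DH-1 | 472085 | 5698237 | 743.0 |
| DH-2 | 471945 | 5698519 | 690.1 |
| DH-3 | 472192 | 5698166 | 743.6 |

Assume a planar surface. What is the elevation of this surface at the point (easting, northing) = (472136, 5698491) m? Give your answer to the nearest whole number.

Two edge vectors: DH-1→DH-2 = (-140, 282, -52.9), DH-1→DH-3 = (107, -71, 0.6).
Normal n = (DH-1→DH-2) × (DH-1→DH-3) = (-3586.7, -5576.3, -20234).
So ∂z/∂easting = −n_x/n_z = −0.17726105 and ∂z/∂northing = −n_y/n_z = −0.27559059.
Intercept c from DH-1: 743 + 83682.28 + 1570380.50 = 1654805.78.
At (472136, 5698491): z = −83691.3 − 1570450.5 + 1654805.78 = 664.0 m.

664 m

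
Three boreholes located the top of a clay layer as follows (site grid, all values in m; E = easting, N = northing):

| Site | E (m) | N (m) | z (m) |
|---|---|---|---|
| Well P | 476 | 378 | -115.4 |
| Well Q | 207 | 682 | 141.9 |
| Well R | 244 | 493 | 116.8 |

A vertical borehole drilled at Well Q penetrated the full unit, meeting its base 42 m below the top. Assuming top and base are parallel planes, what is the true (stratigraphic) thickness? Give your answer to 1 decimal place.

Two edge vectors: Well P→Well Q = (-269, 304, 257.3), Well P→Well R = (-232, 115, 232.2).
Normal n = (Well P→Well Q) × (Well P→Well R) = (40999.3, 2768.2, 39593).
So ∂z/∂E = −n_x/n_z = −1.03552 and ∂z/∂N = −n_y/n_z = −0.06992.
|∇z| = √(a²+b²) = 1.03788, so dip δ = arctan(1.03788) = 46.06°.
True thickness = vertical thickness × cos δ = 42 × cos 46.06° = 29.1 m.

29.1 m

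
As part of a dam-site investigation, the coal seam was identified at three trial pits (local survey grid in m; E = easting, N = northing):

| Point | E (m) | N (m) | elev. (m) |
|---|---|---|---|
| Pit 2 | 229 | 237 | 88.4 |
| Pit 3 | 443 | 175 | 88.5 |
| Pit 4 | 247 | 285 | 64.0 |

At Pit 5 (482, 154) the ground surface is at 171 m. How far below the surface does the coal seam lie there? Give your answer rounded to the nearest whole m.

Two edge vectors: Pit 2→Pit 3 = (214, -62, 0.1), Pit 2→Pit 4 = (18, 48, -24.4).
Normal n = (Pit 2→Pit 3) × (Pit 2→Pit 4) = (1508, 5223.4, 11388).
So ∂z/∂E = −n_x/n_z = −0.13242 and ∂z/∂N = −n_y/n_z = −0.45868.
Intercept c from Pit 2: 88.4 + 30.32 + 108.71 = 227.43.
At (482, 154): z_contact = −63.8 − 70.6 + 227.43 = 93.0 m.
Depth below ground = 171 − 93.0 = 78 m.

78 m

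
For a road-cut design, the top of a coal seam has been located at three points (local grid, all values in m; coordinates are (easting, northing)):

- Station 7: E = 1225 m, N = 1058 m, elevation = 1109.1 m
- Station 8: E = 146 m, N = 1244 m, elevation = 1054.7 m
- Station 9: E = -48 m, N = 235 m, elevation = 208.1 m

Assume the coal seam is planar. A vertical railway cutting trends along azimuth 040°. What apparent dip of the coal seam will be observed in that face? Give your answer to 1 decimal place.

36.4°

Two edge vectors: Station 7→Station 8 = (-1079, 186, -54.4), Station 7→Station 9 = (-1273, -823, -901).
Normal n = (Station 7→Station 8) × (Station 7→Station 9) = (-212357.2, -902927.8, 1124795).
So ∂z/∂E = −n_x/n_z = 0.18880 and ∂z/∂N = −n_y/n_z = 0.80275.
Unit vector along 040° is (sin 40°, cos 40°) = (0.6428, 0.7660).
Slope in that direction = a·(0.6428) + b·(0.7660) = 0.73630.
Apparent dip = arctan|0.73630| = 36.4° (true dip is 39.5°, so apparent ≤ true as expected).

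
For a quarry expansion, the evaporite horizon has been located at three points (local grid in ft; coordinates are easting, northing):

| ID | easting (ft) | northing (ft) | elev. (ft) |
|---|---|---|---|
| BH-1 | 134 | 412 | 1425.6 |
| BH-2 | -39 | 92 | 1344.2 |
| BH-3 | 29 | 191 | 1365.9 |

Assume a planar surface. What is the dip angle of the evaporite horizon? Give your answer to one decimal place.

Two edge vectors: BH-1→BH-2 = (-173, -320, -81.4), BH-1→BH-3 = (-105, -221, -59.7).
Normal n = (BH-1→BH-2) × (BH-1→BH-3) = (1114.6, -1781.1, 4633).
So ∂z/∂easting = −n_x/n_z = −0.24058 and ∂z/∂northing = −n_y/n_z = 0.38444.
Gradient magnitude |∇z| = √(a² + b²) = √(0.05788 + 0.14779) = 0.45351.
True dip = arctan(0.45351) = 24.4°, dipping toward SSE (azimuth ≈ 148°).

24.4°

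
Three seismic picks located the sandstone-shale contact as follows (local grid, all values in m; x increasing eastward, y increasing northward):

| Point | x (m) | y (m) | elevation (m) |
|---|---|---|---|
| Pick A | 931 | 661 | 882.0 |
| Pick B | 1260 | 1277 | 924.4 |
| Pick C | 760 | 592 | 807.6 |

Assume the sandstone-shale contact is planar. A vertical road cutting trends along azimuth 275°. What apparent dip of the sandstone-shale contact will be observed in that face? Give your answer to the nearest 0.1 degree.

Let the plane be z = a·x + b·y + c.
Pick B−Pick A: 329a + 616b = 42.4;  Pick C−Pick A: −171a − 69b = −74.4.
Solving gives a = 0.51921, b = −0.20847.
Unit vector along 275° is (sin 275°, cos 275°) = (-0.9962, 0.0872).
Slope in that direction = a·(-0.9962) + b·(0.0872) = −0.53540.
Apparent dip = arctan|0.53540| = 28.2° (true dip is 29.2°, so apparent ≤ true as expected).

28.2°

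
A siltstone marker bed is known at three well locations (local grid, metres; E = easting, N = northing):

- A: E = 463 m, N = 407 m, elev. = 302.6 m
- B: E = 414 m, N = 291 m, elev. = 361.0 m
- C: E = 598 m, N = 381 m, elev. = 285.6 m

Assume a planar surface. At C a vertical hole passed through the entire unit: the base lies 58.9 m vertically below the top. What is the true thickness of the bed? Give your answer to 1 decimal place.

Two edge vectors: A→B = (-49, -116, 58.4), A→C = (135, -26, -17).
Normal n = (A→B) × (A→C) = (3490.4, 7051, 16934).
So ∂z/∂E = −n_x/n_z = −0.20612 and ∂z/∂N = −n_y/n_z = −0.41638.
|∇z| = √(a²+b²) = 0.46461, so dip δ = arctan(0.46461) = 24.92°.
True thickness = vertical thickness × cos δ = 58.9 × cos 24.92° = 53.4 m.

53.4 m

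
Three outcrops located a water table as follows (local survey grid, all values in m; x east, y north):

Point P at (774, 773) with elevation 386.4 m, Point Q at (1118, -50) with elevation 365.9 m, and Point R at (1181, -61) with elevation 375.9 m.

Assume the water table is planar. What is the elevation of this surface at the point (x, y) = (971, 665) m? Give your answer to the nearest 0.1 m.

Two edge vectors: Point P→Point Q = (344, -823, -20.5), Point P→Point R = (407, -834, -10.5).
Normal n = (Point P→Point Q) × (Point P→Point R) = (-8455.5, -4731.5, 48065).
So ∂z/∂x = −n_x/n_z = 0.175918 and ∂z/∂y = −n_y/n_z = 0.098440.
Intercept c from Point P: 386.4 − 136.16 − 76.09 = 174.15.
At (971, 665): z = 170.8 + 65.5 + 174.15 = 410.4 m.

410.4 m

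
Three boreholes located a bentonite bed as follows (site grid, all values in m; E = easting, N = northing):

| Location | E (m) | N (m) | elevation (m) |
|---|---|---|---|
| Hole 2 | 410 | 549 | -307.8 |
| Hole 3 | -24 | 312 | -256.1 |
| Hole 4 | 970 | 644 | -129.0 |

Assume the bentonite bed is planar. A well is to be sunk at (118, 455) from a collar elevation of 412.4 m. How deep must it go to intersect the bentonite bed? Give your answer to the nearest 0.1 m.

Let the plane be z = a·E + b·N + c.
Hole 3−Hole 2: −434a − 237b = 51.7;  Hole 4−Hole 2: 560a + 95b = 178.8.
Solving gives a = 0.51686, b = −1.16462.
Then c = -307.8 − a·410 − b·549 = 119.67.
At (118, 455): z_contact = 60.99 − 529.90 + 119.67 = -349.25 m.
Depth below ground = 412.4 − (-349.25) = 761.6 m.

761.6 m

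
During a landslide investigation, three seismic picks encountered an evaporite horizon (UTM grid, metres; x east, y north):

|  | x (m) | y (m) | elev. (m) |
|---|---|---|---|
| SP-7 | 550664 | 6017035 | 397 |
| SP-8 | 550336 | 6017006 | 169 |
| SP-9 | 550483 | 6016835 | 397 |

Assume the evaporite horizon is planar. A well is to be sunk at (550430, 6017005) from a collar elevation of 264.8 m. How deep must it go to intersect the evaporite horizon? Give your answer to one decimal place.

Two edge vectors: SP-7→SP-8 = (-328, -29, -228), SP-7→SP-9 = (-181, -200, 0).
Normal n = (SP-7→SP-8) × (SP-7→SP-9) = (-45600, 41268, 60351).
So ∂z/∂x = −n_x/n_z = 0.755579858 and ∂z/∂y = −n_y/n_z = −0.683799771.
Intercept c from SP-7: 397 − 416070.63 + 4114447.16 = 3698773.53.
At (550430, 6017005): z_contact = 415893.82 − 4114426.64 + 3698773.53 = 240.71 m.
Depth below ground = 264.8 − 240.71 = 24.1 m.

24.1 m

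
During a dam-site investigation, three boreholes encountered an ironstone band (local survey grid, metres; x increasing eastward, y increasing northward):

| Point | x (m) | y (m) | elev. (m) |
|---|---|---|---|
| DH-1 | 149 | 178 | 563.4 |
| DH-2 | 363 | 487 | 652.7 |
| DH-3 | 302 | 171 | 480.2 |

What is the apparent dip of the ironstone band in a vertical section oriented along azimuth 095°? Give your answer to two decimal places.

Two edge vectors: DH-1→DH-2 = (214, 309, 89.3), DH-1→DH-3 = (153, -7, -83.2).
Normal n = (DH-1→DH-2) × (DH-1→DH-3) = (-25083.7, 31467.7, -48775).
So ∂z/∂x = −n_x/n_z = −0.51427 and ∂z/∂y = −n_y/n_z = 0.64516.
Unit vector along 095° is (sin 95°, cos 95°) = (0.9962, -0.0872).
Slope in that direction = a·(0.9962) + b·(-0.0872) = −0.56855.
Apparent dip = arctan|0.56855| = 29.62° (true dip is 39.5°, so apparent ≤ true as expected).

29.62°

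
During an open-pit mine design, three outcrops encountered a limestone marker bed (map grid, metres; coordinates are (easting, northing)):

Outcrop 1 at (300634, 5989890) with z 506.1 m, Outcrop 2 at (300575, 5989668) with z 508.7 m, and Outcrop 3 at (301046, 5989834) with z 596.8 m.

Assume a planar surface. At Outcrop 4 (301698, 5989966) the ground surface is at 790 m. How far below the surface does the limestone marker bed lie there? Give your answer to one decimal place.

64.6 m

Let the plane be z = a·E + b·N + c.
Outcrop 2−Outcrop 1: −59a − 222b = 2.6;  Outcrop 3−Outcrop 1: 412a − 56b = 90.7.
Solving gives a = 0.210934071, b = −0.067770767.
Then c = 506.1 − a·300634 − b·5989890 = 343031.58.
At (301698, 5989966): z_contact = 63638.39 − 405944.59 + 343031.58 = 725.38 m.
Depth below ground = 790 − 725.38 = 64.6 m.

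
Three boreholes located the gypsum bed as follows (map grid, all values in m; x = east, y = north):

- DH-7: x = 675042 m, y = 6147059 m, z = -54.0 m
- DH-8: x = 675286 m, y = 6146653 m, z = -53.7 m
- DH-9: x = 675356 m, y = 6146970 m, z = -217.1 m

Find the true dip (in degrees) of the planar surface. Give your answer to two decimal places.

36.17°

Let the plane be z = a·x + b·y + c.
DH-8−DH-7: 244a − 406b = 0.3;  DH-9−DH-7: 314a − 89b = −163.1.
Solving gives a = −0.62633, b = −0.37715.
Gradient magnitude |∇z| = √(a² + b²) = √(0.39228 + 0.14224) = 0.73111.
True dip = arctan(0.73111) = 36.17°, dipping toward ENE (azimuth ≈ 059°).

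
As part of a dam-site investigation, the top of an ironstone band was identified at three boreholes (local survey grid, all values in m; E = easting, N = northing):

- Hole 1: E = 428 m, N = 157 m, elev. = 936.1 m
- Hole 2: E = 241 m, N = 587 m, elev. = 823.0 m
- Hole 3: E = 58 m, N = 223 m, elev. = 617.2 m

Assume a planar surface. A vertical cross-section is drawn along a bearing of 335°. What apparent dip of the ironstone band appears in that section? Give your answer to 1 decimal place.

Two edge vectors: Hole 1→Hole 2 = (-187, 430, -113.1), Hole 1→Hole 3 = (-370, 66, -318.9).
Normal n = (Hole 1→Hole 2) × (Hole 1→Hole 3) = (-129662.4, -17787.3, 146758).
So ∂z/∂E = −n_x/n_z = 0.88351 and ∂z/∂N = −n_y/n_z = 0.12120.
Unit vector along 335° is (sin 335°, cos 335°) = (-0.4226, 0.9063).
Slope in that direction = a·(-0.4226) + b·(0.9063) = −0.26354.
Apparent dip = arctan|0.26354| = 14.8° (true dip is 41.7°, so apparent ≤ true as expected).

14.8°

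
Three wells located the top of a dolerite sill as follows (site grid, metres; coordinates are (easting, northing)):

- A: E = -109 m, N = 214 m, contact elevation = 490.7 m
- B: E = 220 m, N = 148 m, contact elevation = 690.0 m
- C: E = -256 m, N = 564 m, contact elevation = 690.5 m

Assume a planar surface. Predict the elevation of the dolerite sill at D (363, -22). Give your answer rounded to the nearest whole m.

649 m

Two edge vectors: A→B = (329, -66, 199.3), A→C = (-147, 350, 199.8).
Normal n = (A→B) × (A→C) = (-82941.8, -95031.3, 105448).
So ∂z/∂E = −n_x/n_z = 0.78657 and ∂z/∂N = −n_y/n_z = 0.90121.
Intercept c from A: 490.7 + 85.74 − 192.86 = 383.58.
At (363, -22): z = 285.5 − 19.8 + 383.58 = 649.3 m.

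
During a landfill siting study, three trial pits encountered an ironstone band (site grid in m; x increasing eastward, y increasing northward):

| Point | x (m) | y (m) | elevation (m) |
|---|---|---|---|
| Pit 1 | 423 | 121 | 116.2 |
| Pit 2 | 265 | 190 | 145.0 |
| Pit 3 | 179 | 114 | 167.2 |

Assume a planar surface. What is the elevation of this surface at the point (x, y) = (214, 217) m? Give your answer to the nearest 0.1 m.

Two edge vectors: Pit 1→Pit 2 = (-158, 69, 28.8), Pit 1→Pit 3 = (-244, -7, 51).
Normal n = (Pit 1→Pit 2) × (Pit 1→Pit 3) = (3720.6, 1030.8, 17942).
So ∂z/∂x = −n_x/n_z = −0.20737 and ∂z/∂y = −n_y/n_z = −0.05745.
Intercept c from Pit 1: 116.2 + 87.72 + 6.95 = 210.87.
At (214, 217): z = −44.4 − 12.5 + 210.87 = 154.0 m.

154.0 m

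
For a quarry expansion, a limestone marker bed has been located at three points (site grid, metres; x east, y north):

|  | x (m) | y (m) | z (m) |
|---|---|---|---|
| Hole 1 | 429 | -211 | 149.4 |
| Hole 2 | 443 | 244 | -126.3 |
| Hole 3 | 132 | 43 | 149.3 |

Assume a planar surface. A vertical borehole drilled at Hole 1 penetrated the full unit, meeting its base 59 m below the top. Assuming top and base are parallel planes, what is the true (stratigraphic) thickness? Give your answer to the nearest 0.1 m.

Two edge vectors: Hole 1→Hole 2 = (14, 455, -275.7), Hole 1→Hole 3 = (-297, 254, -0.1).
Normal n = (Hole 1→Hole 2) × (Hole 1→Hole 3) = (69982.3, 81884.3, 138691).
So ∂z/∂x = −n_x/n_z = −0.50459 and ∂z/∂y = −n_y/n_z = −0.59041.
|∇z| = √(a²+b²) = 0.77666, so dip δ = arctan(0.77666) = 37.83°.
True thickness = vertical thickness × cos δ = 59 × cos 37.83° = 46.6 m.

46.6 m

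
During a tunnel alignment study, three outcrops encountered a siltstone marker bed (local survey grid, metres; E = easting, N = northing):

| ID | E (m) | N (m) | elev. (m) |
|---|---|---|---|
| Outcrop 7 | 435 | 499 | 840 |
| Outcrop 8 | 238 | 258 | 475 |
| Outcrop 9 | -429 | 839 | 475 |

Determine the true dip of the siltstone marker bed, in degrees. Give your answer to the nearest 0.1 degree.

49.6°

Let the plane be z = a·E + b·N + c.
Outcrop 8−Outcrop 7: −197a − 241b = −365;  Outcrop 9−Outcrop 7: −864a + 340b = −365.
Solving gives a = 0.77057, b = 0.88463.
Gradient magnitude |∇z| = √(a² + b²) = √(0.59378 + 0.78258) = 1.17318.
True dip = arctan(1.17318) = 49.6°, dipping toward SW (azimuth ≈ 221°).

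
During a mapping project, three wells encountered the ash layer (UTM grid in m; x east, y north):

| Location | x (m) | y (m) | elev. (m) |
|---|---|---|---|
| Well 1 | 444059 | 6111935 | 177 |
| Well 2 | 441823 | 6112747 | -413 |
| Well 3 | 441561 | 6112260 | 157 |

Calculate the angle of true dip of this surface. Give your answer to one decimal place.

Two edge vectors: Well 1→Well 2 = (-2236, 812, -590), Well 1→Well 3 = (-2498, 325, -20).
Normal n = (Well 1→Well 2) × (Well 1→Well 3) = (175510, 1429100, 1301676).
So ∂z/∂x = −n_x/n_z = −0.13483 and ∂z/∂y = −n_y/n_z = −1.09789.
Gradient magnitude |∇z| = √(a² + b²) = √(0.01818 + 1.20537) = 1.10614.
True dip = arctan(1.10614) = 47.9°, dipping toward N (azimuth ≈ 007°).

47.9°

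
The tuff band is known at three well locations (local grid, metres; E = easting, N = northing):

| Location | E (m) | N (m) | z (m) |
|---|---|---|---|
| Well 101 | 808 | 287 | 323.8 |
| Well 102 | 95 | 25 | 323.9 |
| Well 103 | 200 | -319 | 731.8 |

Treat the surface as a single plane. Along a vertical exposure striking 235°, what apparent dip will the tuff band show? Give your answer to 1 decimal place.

Two edge vectors: Well 101→Well 102 = (-713, -262, 0.1), Well 101→Well 103 = (-608, -606, 408).
Normal n = (Well 101→Well 102) × (Well 101→Well 103) = (-106835.4, 290843.2, 272782).
So ∂z/∂E = −n_x/n_z = 0.39165 and ∂z/∂N = −n_y/n_z = −1.06621.
Unit vector along 235° is (sin 235°, cos 235°) = (-0.8192, -0.5736).
Slope in that direction = a·(-0.8192) + b·(-0.5736) = 0.29073.
Apparent dip = arctan|0.29073| = 16.2° (true dip is 48.6°, so apparent ≤ true as expected).

16.2°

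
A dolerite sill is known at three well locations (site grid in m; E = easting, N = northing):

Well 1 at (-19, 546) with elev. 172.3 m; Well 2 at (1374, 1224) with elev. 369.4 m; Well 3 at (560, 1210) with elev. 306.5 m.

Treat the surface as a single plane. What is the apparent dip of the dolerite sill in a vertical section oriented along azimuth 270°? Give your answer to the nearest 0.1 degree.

4.3°

Two edge vectors: Well 1→Well 2 = (1393, 678, 197.1), Well 1→Well 3 = (579, 664, 134.2).
Normal n = (Well 1→Well 2) × (Well 1→Well 3) = (-39886.8, -72819.7, 532390).
So ∂z/∂E = −n_x/n_z = 0.07492 and ∂z/∂N = −n_y/n_z = 0.13678.
Unit vector along 270° is (sin 270°, cos 270°) = (-1.0000, -0.0000).
Slope in that direction = a·(-1.0000) + b·(-0.0000) = −0.07492.
Apparent dip = arctan|0.07492| = 4.3° (true dip is 8.9°, so apparent ≤ true as expected).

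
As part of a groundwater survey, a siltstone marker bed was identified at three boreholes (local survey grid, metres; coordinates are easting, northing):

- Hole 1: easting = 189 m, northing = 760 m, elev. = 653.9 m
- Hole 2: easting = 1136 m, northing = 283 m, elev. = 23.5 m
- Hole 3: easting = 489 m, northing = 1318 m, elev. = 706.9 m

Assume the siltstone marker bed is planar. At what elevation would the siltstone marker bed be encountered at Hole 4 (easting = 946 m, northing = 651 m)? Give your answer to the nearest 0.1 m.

247.0 m

Let the plane be z = a·easting + b·northing + c.
Hole 2−Hole 1: 947a − 477b = −630.4;  Hole 3−Hole 1: 300a + 558b = 53.
Solving gives a = −0.486180, b = 0.356369.
Then c = 653.9 − a·189 − b·760 = 474.95.
At (946, 651): z = −459.9 + 232.0 + 474.95 = 247.0 m.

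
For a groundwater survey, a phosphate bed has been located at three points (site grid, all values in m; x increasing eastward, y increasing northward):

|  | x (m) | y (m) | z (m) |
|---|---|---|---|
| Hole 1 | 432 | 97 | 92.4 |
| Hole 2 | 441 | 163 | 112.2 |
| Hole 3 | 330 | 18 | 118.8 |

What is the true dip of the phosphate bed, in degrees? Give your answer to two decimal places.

33.62°

Let the plane be z = a·x + b·y + c.
Hole 2−Hole 1: 9a + 66b = 19.8;  Hole 3−Hole 1: −102a − 79b = 26.4.
Solving gives a = −0.54918, b = 0.37489.
Gradient magnitude |∇z| = √(a² + b²) = √(0.30160 + 0.14054) = 0.66493.
True dip = arctan(0.66493) = 33.62°, dipping toward SE (azimuth ≈ 124°).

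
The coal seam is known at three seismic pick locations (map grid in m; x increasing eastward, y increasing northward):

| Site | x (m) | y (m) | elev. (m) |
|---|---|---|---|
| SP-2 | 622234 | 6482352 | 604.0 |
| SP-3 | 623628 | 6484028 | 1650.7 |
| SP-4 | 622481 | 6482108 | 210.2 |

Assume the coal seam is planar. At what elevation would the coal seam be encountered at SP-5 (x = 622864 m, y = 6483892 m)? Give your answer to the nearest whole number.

1915 m

Let the plane be z = a·x + b·y + c.
SP-3−SP-2: 1394a + 1676b = 1046.7;  SP-4−SP-2: 247a − 244b = −393.8.
Solving gives a = −0.53654649, b = 1.07079105.
Then c = 604 − a·622234 − b·6482352 = −6606783.06.
At (622864, 6483892): z = −334195.5 + 6942893.5 − 6606783.06 = 1915.0 m.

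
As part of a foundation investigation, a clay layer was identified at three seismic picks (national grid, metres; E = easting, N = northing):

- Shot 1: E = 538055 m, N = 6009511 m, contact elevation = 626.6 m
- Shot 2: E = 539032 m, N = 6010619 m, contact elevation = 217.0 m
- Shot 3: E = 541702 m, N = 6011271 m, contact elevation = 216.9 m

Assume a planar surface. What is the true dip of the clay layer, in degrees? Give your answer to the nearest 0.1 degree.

Let the plane be z = a·E + b·N + c.
Shot 2−Shot 1: 977a + 1108b = −409.6;  Shot 3−Shot 1: 3647a + 1760b = −409.7.
Solving gives a = 0.11500, b = −0.47108.
Gradient magnitude |∇z| = √(a² + b²) = √(0.01322 + 0.22191) = 0.48491.
True dip = arctan(0.48491) = 25.9°, dipping toward NNW (azimuth ≈ 346°).

25.9°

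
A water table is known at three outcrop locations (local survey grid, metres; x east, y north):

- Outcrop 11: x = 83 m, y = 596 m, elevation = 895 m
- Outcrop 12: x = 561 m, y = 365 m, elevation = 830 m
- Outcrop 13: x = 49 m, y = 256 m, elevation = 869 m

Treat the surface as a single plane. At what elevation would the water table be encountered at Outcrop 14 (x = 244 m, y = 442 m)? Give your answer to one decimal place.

Two edge vectors: Outcrop 11→Outcrop 12 = (478, -231, -65), Outcrop 11→Outcrop 13 = (-34, -340, -26).
Normal n = (Outcrop 11→Outcrop 12) × (Outcrop 11→Outcrop 13) = (-16094, 14638, -170374).
So ∂z/∂x = −n_x/n_z = −0.09446 and ∂z/∂y = −n_y/n_z = 0.08592.
Intercept c from Outcrop 11: 895 + 7.84 − 51.21 = 851.63.
At (244, 442): z = −23.0 + 38.0 + 851.63 = 866.6 m.

866.6 m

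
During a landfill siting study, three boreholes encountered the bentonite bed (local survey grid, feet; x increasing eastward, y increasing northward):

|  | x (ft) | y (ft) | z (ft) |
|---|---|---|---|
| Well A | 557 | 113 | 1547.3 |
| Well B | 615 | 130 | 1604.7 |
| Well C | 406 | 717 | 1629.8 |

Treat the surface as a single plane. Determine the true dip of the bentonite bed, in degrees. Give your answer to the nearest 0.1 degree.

Let the plane be z = a·x + b·y + c.
Well B−Well A: 58a + 17b = 57.4;  Well C−Well A: −151a + 604b = 82.5.
Solving gives a = 0.88479, b = 0.35779.
Gradient magnitude |∇z| = √(a² + b²) = √(0.78285 + 0.12801) = 0.95439.
True dip = arctan(0.95439) = 43.7°, dipping toward WSW (azimuth ≈ 248°).

43.7°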